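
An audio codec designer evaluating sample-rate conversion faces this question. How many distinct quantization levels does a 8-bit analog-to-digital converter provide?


Number of quantization levels = 2^N
= 2^8
= 256

256


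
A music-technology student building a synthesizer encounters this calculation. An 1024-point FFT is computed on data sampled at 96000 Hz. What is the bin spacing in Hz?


DFT frequency resolution:
df = fs / N
   = 96000 / 1024
   = 93.75 Hz

93.75 Hz


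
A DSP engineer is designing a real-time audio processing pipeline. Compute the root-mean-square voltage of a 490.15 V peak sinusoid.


RMS voltage for a sinusoidal waveform:
V_rms = V_peak / sqrt(2)
      = 490.15 / 1.414214
      = 346.588 V

346.588 V


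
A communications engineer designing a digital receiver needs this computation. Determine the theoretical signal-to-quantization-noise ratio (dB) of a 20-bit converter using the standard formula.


Theoretical SNR for a full-scale sinusoid:
SNR = 6.02 * N + 1.76
    = 6.02 * 20 + 1.76
    = 120.4 + 1.76
    = 122.16 dB

122.16 dB


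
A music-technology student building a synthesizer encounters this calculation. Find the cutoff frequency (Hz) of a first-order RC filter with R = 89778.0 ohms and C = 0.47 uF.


Cutoff frequency of a first-order RC filter:
fc = 1 / (2 * pi * R * C)
C = 0.47 uF = 4.7e-07 F
fc = 1 / (2 * pi * 89778.0 * 4.7e-07)
   = 1 / 0.26512315093875
   = 3.771832 Hz

3.771832 Hz


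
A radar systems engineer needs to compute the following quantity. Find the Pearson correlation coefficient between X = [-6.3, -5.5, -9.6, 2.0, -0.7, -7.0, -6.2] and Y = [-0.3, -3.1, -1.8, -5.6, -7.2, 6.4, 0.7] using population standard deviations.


Pearson correlation coefficient (population):
r = cov(X,Y) / (std(X) * std(Y))
Mean X = -4.7571, Mean Y = -1.5571
Cov(X,Y) = -10.133265
Std(X) = 3.695889, Std(Y) = 4.151026
r = -0.6605

-0.6605


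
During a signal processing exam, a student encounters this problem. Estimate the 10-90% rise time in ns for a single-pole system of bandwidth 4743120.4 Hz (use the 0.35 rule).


Rise time from bandwidth relationship:
tr = 0.35 / BW
   = 0.35 / 4743120.4
   = 7.379108487e-08 s
   = 73.7911 ns

73.7911 ns


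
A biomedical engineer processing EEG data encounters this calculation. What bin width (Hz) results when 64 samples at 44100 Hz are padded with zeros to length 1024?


Frequency resolution after zero-padding:
N_padded = 64 * 16 = 1024
df = fs / N_padded
   = 44100 / 1024
   = 43.0664 Hz

43.0664 Hz


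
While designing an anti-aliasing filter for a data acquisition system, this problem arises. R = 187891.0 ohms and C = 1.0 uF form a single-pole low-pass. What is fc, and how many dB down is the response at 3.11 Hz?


Step 1 — cutoff frequency:
fc = 1 / (2*pi*R*C)
C = 1.0 uF = 1e-06 F
fc = 1 / (2*pi*187891.0*1e-06)
   = 0.84706 Hz

Step 2 — magnitude at f = 3.11 Hz:
|H(f)| = 1 / sqrt(1 + (f/fc)^2)
f/fc = 3.11 / 0.84706 = 3.671523
|H| = 1 / sqrt(1 + 13.480081) = 0.2627934
|H|_dB = 20*log10(0.2627934) = -11.61 dB

fc = 0.84706 Hz; |H(3.11 Hz)| = -11.61 dB


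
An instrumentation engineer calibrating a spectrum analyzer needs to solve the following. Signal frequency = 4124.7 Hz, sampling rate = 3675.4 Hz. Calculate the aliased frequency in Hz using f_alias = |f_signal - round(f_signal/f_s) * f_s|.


Compute the nearest integer multiple of fs to the signal:
n = round(4124.7 / 3675.4) = 1
f_alias = |4124.7 - 1 * 3675.4|
        = |4124.7 - 3675.4|
        = 449.3 Hz

449.3


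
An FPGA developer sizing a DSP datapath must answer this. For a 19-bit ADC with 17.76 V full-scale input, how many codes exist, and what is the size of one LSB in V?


Step 1 — number of quantization levels:
L = 2^N = 2^19 = 524288

Step 2 — LSB step size:
delta = Vfs / L
      = 17.76 / 524288
      = 3.387e-05 V

Levels = 524288; step size = 3.387e-05 V


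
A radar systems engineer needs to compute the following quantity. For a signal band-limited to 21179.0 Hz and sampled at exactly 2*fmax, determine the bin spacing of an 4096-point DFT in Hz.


Step 1 — Nyquist sampling rate:
fs = 2 * fmax = 2 * 21179.0 = 42358.0 Hz

Step 2 — DFT bin spacing:
df = fs / N = 42358.0 / 4096 = 10.3413 Hz

10.3413 Hz


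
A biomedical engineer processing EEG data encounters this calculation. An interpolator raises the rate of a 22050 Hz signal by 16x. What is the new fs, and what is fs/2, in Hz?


Step 1 — output sample rate after interpolation by L:
fs_out = L * fs_in = 16 * 22050 = 352800 Hz

Step 2 — Nyquist frequency of the output stream:
f_Nyq = fs_out / 2 = 352800 / 2 = 176400.0 Hz

fs_out = 352800 Hz; f_Nyquist = 176400.0 Hz


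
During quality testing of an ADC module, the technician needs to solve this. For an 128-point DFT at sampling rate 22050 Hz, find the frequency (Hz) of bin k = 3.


Frequency of DFT bin k:
f_k = k * fs / N
    = 3 * 22050 / 128
    = 66150 / 128
    = 516.797 Hz

516.797 Hz


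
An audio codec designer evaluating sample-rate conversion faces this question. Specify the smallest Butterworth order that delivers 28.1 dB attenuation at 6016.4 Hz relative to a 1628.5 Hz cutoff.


Butterworth filter order formula:
n = log10(10^(A/10) - 1) / (2 * log10(f_stop/f_pass))
10^(28.1/10) - 1 = 644.6542
f_stop/f_pass = 6016.4 / 1628.5 = 3.6944
n = 2.475 -> ceil = 3

3


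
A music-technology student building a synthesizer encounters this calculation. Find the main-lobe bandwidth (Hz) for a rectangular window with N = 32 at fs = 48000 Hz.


Main lobe width for a rectangular window:
Width = 2 * fs / N
      = 2 * 48000 / 32
      = 96000 / 32
      = 3000.0 Hz

3000.0 Hz


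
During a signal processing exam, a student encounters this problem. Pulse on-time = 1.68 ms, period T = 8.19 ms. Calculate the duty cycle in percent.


Duty cycle as a percentage:
DC = (t_on / T) * 100
   = (1.68 / 8.19) * 100
   = 0.205128 * 100
   = 20.51 %

20.51 %


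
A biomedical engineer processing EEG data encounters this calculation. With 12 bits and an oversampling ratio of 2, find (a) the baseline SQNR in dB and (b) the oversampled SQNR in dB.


Step 1 — baseline SQNR at Nyquist:
SQNR_base = 6.02*N + 1.76
          = 6.02*12 + 1.76
          = 74.0 dB

Step 2 — oversampling processing gain:
G = 10*log10(OSR) = 10*log10(2) = 3.01 dB

Step 3 — total:
SQNR_total = 74.0 + 3.01 = 77.01 dB

Base SQNR = 74.0 dB; oversampled SQNR = 77.01 dB


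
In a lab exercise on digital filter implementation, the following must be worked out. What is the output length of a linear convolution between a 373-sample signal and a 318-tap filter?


Linear convolution output length:
L = N + M - 1
  = 373 + 318 - 1
  = 690 samples

690


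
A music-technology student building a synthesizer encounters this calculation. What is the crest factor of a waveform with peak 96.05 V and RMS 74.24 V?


Crest factor is the ratio of peak to RMS:
CF = V_peak / V_rms
   = 96.05 / 74.24
   = 1.2938

1.2938


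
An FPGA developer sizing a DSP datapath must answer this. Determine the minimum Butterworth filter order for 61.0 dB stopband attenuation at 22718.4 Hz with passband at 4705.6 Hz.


Butterworth filter order formula:
n = log10(10^(A/10) - 1) / (2 * log10(f_stop/f_pass))
10^(61.0/10) - 1 = 1258924.4118
f_stop/f_pass = 22718.4 / 4705.6 = 4.8279
n = 4.4606 -> ceil = 5

5


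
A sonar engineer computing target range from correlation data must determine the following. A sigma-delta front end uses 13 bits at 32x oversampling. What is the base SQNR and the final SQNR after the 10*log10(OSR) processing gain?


Step 1 — baseline SQNR at Nyquist:
SQNR_base = 6.02*N + 1.76
          = 6.02*13 + 1.76
          = 80.02 dB

Step 2 — oversampling processing gain:
G = 10*log10(OSR) = 10*log10(32) = 15.05 dB

Step 3 — total:
SQNR_total = 80.02 + 15.05 = 95.07 dB

Base SQNR = 80.02 dB; oversampled SQNR = 95.07 dB


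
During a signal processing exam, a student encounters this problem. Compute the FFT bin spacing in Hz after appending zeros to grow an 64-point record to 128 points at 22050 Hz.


Frequency resolution after zero-padding:
N_padded = 64 * 2 = 128
df = fs / N_padded
   = 22050 / 128
   = 172.2656 Hz

172.2656 Hz


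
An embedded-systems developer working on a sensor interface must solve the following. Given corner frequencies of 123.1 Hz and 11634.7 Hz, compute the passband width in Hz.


Bandwidth is the difference of -3dB frequencies:
BW = f_high - f_low
   = 11634.7 - 123.1
   = 11511.6 Hz

11511.6 Hz


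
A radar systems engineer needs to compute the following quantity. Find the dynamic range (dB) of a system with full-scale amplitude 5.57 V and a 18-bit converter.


Dynamic range from full-scale to LSB:
V_min = V_max / 2^bits = 5.57 / 2^18
DR = 20 * log10(V_max / V_min)
   = 20 * log10(2^18)
   = 20 * 18 * log10(2)
   = 108.37 dB

108.37 dB


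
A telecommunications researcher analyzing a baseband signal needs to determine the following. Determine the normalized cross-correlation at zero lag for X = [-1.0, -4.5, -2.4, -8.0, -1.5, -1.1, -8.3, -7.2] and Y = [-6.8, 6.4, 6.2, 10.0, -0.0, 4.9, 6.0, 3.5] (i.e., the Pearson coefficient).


Pearson correlation coefficient (population):
r = cov(X,Y) / (std(X) * std(Y))
Mean X = -4.25, Mean Y = 3.775
Cov(X,Y) = -8.615
Std(X) = 2.972793, Std(Y) = 4.794463
r = -0.6044

-0.6044


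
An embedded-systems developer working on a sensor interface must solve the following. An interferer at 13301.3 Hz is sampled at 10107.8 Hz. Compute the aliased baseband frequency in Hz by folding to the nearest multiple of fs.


Compute the nearest integer multiple of fs to the signal:
n = round(13301.3 / 10107.8) = 1
f_alias = |13301.3 - 1 * 10107.8|
        = |13301.3 - 10107.8|
        = 3193.5 Hz

3193.5


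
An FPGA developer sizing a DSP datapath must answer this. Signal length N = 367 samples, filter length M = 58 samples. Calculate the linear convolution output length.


Linear convolution output length:
L = N + M - 1
  = 367 + 58 - 1
  = 424 samples

424


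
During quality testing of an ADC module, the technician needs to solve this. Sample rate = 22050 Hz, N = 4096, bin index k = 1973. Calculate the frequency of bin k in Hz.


Frequency of DFT bin k:
f_k = k * fs / N
    = 1973 * 22050 / 4096
    = 43504650 / 4096
    = 10621.252 Hz

10621.252 Hz


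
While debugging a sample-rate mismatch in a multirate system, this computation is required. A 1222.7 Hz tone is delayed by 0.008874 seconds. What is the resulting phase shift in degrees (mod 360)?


Phase shift from frequency and time delay:
phi = 360 * f * t_delay
    = 360 * 1222.7 * 0.008874
    = 3906.09 degrees
    mod 360 = 306.09 degrees

306.09 degrees


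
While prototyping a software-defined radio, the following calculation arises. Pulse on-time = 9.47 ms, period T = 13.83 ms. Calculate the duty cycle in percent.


Duty cycle as a percentage:
DC = (t_on / T) * 100
   = (9.47 / 13.83) * 100
   = 0.684743 * 100
   = 68.47 %

68.47 %


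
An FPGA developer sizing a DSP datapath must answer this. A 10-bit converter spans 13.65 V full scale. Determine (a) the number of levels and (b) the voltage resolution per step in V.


Step 1 — number of quantization levels:
L = 2^N = 2^10 = 1024

Step 2 — LSB step size:
delta = Vfs / L
      = 13.65 / 1024
      = 0.01333008 V

Levels = 1024; step size = 0.01333008 V


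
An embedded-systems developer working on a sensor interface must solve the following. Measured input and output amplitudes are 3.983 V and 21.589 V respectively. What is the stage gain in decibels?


Voltage gain in dB:
G = 20 * log10(Vout / Vin)
  = 20 * log10(21.589 / 3.983)
  = 20 * log10(5.420286)
  = 20 * 0.734022
  = 14.68 dB

14.68 dB


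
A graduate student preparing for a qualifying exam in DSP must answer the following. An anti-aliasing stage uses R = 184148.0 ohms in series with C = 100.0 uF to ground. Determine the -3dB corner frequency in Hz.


Cutoff frequency of a first-order RC filter:
fc = 1 / (2 * pi * R * C)
C = 100.0 uF = 0.0001 F
fc = 1 / (2 * pi * 184148.0 * 0.0001)
   = 1 / 115.70360079465
   = 0.008643 Hz

0.008643 Hz


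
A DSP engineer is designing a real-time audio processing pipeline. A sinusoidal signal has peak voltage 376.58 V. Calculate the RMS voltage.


RMS voltage for a sinusoidal waveform:
V_rms = V_peak / sqrt(2)
      = 376.58 / 1.414214
      = 266.282 V

266.282 V


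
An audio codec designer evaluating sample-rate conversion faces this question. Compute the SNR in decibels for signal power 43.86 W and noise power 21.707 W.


SNR in decibels:
SNR = 10 * log10(Ps / Pn)
    = 10 * log10(43.86 / 21.707)
    = 10 * log10(2.0205)
    = 10 * 0.3055
    = 3.05 dB

3.05 dB


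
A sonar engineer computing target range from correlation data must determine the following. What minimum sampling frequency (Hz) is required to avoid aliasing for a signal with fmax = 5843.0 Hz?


The Nyquist rate is twice the maximum frequency component.
fs_min = 2 * fmax
      = 2 * 5843.0
      = 11686.0 Hz

11686.0


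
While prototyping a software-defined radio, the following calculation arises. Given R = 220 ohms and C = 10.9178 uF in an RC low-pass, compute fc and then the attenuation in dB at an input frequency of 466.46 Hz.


Step 1 — cutoff frequency:
fc = 1 / (2*pi*R*C)
C = 10.9178 uF = 1.09178e-05 F
fc = 1 / (2*pi*220*1.09178e-05)
   = 66.2617 Hz

Step 2 — magnitude at f = 466.46 Hz:
|H(f)| = 1 / sqrt(1 + (f/fc)^2)
f/fc = 466.46 / 66.2617 = 7.039662
|H| = 1 / sqrt(1 + 49.556841) = 0.1406404
|H|_dB = 20*log10(0.1406404) = -17.04 dB

fc = 66.2617 Hz; |H(466.46 Hz)| = -17.04 dB


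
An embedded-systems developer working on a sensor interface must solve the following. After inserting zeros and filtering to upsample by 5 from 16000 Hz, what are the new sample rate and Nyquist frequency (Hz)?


Step 1 — output sample rate after interpolation by L:
fs_out = L * fs_in = 5 * 16000 = 80000 Hz

Step 2 — Nyquist frequency of the output stream:
f_Nyq = fs_out / 2 = 80000 / 2 = 40000.0 Hz

fs_out = 80000 Hz; f_Nyquist = 40000.0 Hz


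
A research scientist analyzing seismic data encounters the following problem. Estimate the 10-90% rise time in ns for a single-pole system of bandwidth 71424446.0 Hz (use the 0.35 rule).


Rise time from bandwidth relationship:
tr = 0.35 / BW
   = 0.35 / 71424446.0
   = 4.900283021e-09 s
   = 4.9003 ns

4.9003 ns


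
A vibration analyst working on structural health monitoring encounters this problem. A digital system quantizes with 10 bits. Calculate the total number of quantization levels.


Number of quantization levels = 2^N
= 2^10
= 1024

1024


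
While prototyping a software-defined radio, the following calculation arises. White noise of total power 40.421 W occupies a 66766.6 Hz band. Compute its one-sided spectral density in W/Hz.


Power spectral density:
PSD = P / BW
    = 40.421 / 66766.6
    = 0.00060541 W/Hz

0.00060541 W/Hz


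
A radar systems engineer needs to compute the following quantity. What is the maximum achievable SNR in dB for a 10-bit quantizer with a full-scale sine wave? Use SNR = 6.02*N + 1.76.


Theoretical SNR for a full-scale sinusoid:
SNR = 6.02 * N + 1.76
    = 6.02 * 10 + 1.76
    = 60.2 + 1.76
    = 61.96 dB

61.96 dB


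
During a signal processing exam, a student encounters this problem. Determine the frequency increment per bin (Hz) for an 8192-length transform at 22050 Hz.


DFT frequency resolution:
df = fs / N
   = 22050 / 8192
   = 2.6917 Hz

2.6917 Hz


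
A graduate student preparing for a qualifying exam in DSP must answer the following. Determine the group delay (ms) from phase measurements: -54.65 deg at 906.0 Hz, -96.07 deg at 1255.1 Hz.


Group delay from phase difference:
tau = -d(phi)/d(omega)
d(phi) = -41.42 deg = -0.722915 rad
d(omega) = 2*pi*(1255.1 - 906.0) = 2193.46 rad/s
tau = -(-0.722915) / 2193.46
    = 0.3296 ms

0.3296 ms


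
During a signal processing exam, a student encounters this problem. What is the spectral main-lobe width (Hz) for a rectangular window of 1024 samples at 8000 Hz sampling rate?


Main lobe width for a rectangular window:
Width = 2 * fs / N
      = 2 * 8000 / 1024
      = 16000 / 1024
      = 15.625 Hz

15.625 Hz


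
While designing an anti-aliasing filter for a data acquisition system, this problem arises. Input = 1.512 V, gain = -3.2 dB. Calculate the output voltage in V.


Output voltage from dB gain:
V_out = V_in * 10^(gain_dB / 20)
      = 1.512 * 10^(-3.2 / 20)
      = 1.512 * 0.691831
      = 1.046 V

1.046 V


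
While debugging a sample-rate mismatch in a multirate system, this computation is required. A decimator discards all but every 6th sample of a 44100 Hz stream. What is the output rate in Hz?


Decimation reduces the sample rate:
fs_out = fs_in / M
       = 44100 / 6
       = 7350.0 Hz

7350.0 Hz


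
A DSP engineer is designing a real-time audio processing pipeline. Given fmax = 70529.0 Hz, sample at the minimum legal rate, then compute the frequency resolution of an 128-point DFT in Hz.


Step 1 — Nyquist sampling rate:
fs = 2 * fmax = 2 * 70529.0 = 141058.0 Hz

Step 2 — DFT bin spacing:
df = fs / N = 141058.0 / 128 = 1102.0156 Hz

1102.0156 Hz


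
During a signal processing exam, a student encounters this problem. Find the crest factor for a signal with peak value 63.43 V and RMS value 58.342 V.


Crest factor is the ratio of peak to RMS:
CF = V_peak / V_rms
   = 63.43 / 58.342
   = 1.0872

1.0872


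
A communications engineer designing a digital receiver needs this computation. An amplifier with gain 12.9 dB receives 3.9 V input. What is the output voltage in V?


Output voltage from dB gain:
V_out = V_in * 10^(gain_dB / 20)
      = 3.9 * 10^(12.9 / 20)
      = 3.9 * 4.415704
      = 17.2212 V

17.2212 V


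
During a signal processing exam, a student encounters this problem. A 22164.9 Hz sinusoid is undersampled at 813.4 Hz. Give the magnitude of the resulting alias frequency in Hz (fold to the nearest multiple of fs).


Compute the nearest integer multiple of fs to the signal:
n = round(22164.9 / 813.4) = 27
f_alias = |22164.9 - 27 * 813.4|
        = |22164.9 - 21961.8|
        = 203.1 Hz

203.1


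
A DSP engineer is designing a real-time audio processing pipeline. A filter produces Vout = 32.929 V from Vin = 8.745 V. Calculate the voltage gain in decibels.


Voltage gain in dB:
G = 20 * log10(Vout / Vin)
  = 20 * log10(32.929 / 8.745)
  = 20 * log10(3.765466)
  = 20 * 0.575819
  = 11.52 dB

11.52 dB


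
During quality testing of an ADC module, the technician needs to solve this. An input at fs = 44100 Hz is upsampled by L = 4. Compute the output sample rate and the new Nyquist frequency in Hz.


Step 1 — output sample rate after interpolation by L:
fs_out = L * fs_in = 4 * 44100 = 176400 Hz

Step 2 — Nyquist frequency of the output stream:
f_Nyq = fs_out / 2 = 176400 / 2 = 88200.0 Hz

fs_out = 176400 Hz; f_Nyquist = 88200.0 Hz


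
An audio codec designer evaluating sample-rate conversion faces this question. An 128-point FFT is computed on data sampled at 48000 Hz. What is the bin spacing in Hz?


DFT frequency resolution:
df = fs / N
   = 48000 / 128
   = 375.0 Hz

375.0 Hz


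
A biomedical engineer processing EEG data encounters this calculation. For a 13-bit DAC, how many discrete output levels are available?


Number of quantization levels = 2^N
= 2^13
= 8192

8192


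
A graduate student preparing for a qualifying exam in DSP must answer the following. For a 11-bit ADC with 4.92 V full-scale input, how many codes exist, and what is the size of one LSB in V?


Step 1 — number of quantization levels:
L = 2^N = 2^11 = 2048

Step 2 — LSB step size:
delta = Vfs / L
      = 4.92 / 2048
      = 0.00240234 V

Levels = 2048; step size = 0.00240234 V


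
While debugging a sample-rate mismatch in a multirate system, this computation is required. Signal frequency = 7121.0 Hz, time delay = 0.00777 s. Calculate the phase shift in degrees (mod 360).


Phase shift from frequency and time delay:
phi = 360 * f * t_delay
    = 360 * 7121.0 * 0.00777
    = 19918.86 degrees
    mod 360 = 118.86 degrees

118.86 degrees


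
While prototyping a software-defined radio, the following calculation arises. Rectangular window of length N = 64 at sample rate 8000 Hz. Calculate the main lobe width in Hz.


Main lobe width for a rectangular window:
Width = 2 * fs / N
      = 2 * 8000 / 64
      = 16000 / 64
      = 250.0 Hz

250.0 Hz


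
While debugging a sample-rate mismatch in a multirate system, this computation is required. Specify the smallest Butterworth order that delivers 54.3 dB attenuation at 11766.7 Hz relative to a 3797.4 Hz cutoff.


Butterworth filter order formula:
n = log10(10^(A/10) - 1) / (2 * log10(f_stop/f_pass))
10^(54.3/10) - 1 = 269152.4804
f_stop/f_pass = 11766.7 / 3797.4 = 3.0986
n = 5.5276 -> ceil = 6

6


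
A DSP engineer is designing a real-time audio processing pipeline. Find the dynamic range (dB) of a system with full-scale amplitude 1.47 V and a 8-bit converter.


Dynamic range from full-scale to LSB:
V_min = V_max / 2^bits = 1.47 / 2^8
DR = 20 * log10(V_max / V_min)
   = 20 * log10(2^8)
   = 20 * 8 * log10(2)
   = 48.16 dB

48.16 dB


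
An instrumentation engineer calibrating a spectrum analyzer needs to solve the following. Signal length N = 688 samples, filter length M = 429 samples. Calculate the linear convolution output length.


Linear convolution output length:
L = N + M - 1
  = 688 + 429 - 1
  = 1116 samples

1116


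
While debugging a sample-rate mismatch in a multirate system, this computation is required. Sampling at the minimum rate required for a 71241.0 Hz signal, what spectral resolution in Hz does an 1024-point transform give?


Step 1 — Nyquist sampling rate:
fs = 2 * fmax = 2 * 71241.0 = 142482.0 Hz

Step 2 — DFT bin spacing:
df = fs / N = 142482.0 / 1024 = 139.1426 Hz

139.1426 Hz


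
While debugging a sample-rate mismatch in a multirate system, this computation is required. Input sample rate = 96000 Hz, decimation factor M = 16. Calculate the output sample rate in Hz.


Decimation reduces the sample rate:
fs_out = fs_in / M
       = 96000 / 16
       = 6000.0 Hz

6000.0 Hz


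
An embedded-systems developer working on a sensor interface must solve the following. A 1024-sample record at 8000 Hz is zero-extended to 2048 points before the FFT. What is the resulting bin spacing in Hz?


Frequency resolution after zero-padding:
N_padded = 1024 * 2 = 2048
df = fs / N_padded
   = 8000 / 2048
   = 3.9062 Hz

3.9062 Hz


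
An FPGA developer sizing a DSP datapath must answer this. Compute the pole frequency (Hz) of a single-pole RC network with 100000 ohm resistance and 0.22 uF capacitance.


Cutoff frequency of a first-order RC filter:
fc = 1 / (2 * pi * R * C)
C = 0.22 uF = 2.2e-07 F
fc = 1 / (2 * pi * 100000 * 2.2e-07)
   = 1 / 0.13823007675795
   = 7.234316 Hz

7.234316 Hz


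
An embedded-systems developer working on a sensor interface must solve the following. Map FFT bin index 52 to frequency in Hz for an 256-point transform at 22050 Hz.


Frequency of DFT bin k:
f_k = k * fs / N
    = 52 * 22050 / 256
    = 1146600 / 256
    = 4478.906 Hz

4478.906 Hz


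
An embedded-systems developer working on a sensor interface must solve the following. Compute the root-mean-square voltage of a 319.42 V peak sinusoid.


RMS voltage for a sinusoidal waveform:
V_rms = V_peak / sqrt(2)
      = 319.42 / 1.414214
      = 225.864 V

225.864 V


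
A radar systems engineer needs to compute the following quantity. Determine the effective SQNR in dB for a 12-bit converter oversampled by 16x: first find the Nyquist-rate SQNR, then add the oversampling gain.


Step 1 — baseline SQNR at Nyquist:
SQNR_base = 6.02*N + 1.76
          = 6.02*12 + 1.76
          = 74.0 dB

Step 2 — oversampling processing gain:
G = 10*log10(OSR) = 10*log10(16) = 12.04 dB

Step 3 — total:
SQNR_total = 74.0 + 12.04 = 86.04 dB

Base SQNR = 74.0 dB; oversampled SQNR = 86.04 dB


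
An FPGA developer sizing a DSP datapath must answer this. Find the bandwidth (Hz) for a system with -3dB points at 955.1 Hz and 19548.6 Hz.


Bandwidth is the difference of -3dB frequencies:
BW = f_high - f_low
   = 19548.6 - 955.1
   = 18593.5 Hz

18593.5 Hz


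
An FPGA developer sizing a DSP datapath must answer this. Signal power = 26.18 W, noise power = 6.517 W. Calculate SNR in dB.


SNR in decibels:
SNR = 10 * log10(Ps / Pn)
    = 10 * log10(26.18 / 6.517)
    = 10 * log10(4.0172)
    = 10 * 0.6039
    = 6.04 dB

6.04 dB


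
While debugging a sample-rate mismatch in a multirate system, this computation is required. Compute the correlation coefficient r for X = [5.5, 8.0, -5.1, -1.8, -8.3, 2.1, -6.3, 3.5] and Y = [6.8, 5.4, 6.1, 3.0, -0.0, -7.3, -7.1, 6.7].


Pearson correlation coefficient (population):
r = cov(X,Y) / (std(X) * std(Y))
Mean X = -0.3, Mean Y = 1.7
Cov(X,Y) = 12.6275
Std(X) = 5.567989, Std(Y) = 5.557427
r = 0.4081

0.4081


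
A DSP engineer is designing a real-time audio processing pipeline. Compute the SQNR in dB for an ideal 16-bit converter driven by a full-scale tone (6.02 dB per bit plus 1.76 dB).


Theoretical SNR for a full-scale sinusoid:
SNR = 6.02 * N + 1.76
    = 6.02 * 16 + 1.76
    = 96.32 + 1.76
    = 98.08 dB

98.08 dB


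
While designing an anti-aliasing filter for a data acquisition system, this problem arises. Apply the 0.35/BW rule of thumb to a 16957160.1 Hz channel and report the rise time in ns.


Rise time from bandwidth relationship:
tr = 0.35 / BW
   = 0.35 / 16957160.1
   = 2.06402486e-08 s
   = 20.6402 ns

20.6402 ns


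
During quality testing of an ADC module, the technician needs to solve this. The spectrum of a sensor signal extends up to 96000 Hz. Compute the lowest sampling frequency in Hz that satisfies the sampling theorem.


The Nyquist rate is twice the maximum frequency component.
fs_min = 2 * fmax
      = 2 * 96000
      = 192000 Hz

192000


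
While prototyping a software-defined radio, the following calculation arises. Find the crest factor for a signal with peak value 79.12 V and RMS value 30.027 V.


Crest factor is the ratio of peak to RMS:
CF = V_peak / V_rms
   = 79.12 / 30.027
   = 2.635

2.635


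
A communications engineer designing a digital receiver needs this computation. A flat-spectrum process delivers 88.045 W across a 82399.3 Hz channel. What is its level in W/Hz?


Power spectral density:
PSD = P / BW
    = 88.045 / 82399.3
    = 0.00106852 W/Hz

0.00106852 W/Hz


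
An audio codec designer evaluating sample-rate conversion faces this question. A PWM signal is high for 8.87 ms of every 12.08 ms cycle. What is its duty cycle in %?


Duty cycle as a percentage:
DC = (t_on / T) * 100
   = (8.87 / 12.08) * 100
   = 0.734272 * 100
   = 73.43 %

73.43 %


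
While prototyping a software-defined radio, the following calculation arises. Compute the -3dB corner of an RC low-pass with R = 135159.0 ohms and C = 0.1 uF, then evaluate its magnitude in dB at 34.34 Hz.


Step 1 — cutoff frequency:
fc = 1 / (2*pi*R*C)
C = 0.1 uF = 1e-07 F
fc = 1 / (2*pi*135159.0*1e-07)
   = 11.7754 Hz

Step 2 — magnitude at f = 34.34 Hz:
|H(f)| = 1 / sqrt(1 + (f/fc)^2)
f/fc = 34.34 / 11.7754 = 2.916249
|H| = 1 / sqrt(1 + 8.504508) = 0.3243659
|H|_dB = 20*log10(0.3243659) = -9.78 dB

fc = 11.7754 Hz; |H(34.34 Hz)| = -9.78 dB


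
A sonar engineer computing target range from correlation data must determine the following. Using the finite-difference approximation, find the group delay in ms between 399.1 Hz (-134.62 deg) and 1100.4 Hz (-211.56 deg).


Group delay from phase difference:
tau = -d(phi)/d(omega)
d(phi) = -76.94 deg = -1.342856 rad
d(omega) = 2*pi*(1100.4 - 399.1) = 4406.3979 rad/s
tau = -(-1.342856) / 4406.3979
    = 0.3048 ms

0.3048 ms


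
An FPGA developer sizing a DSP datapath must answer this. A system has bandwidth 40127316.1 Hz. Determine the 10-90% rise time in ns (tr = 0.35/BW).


Rise time from bandwidth relationship:
tr = 0.35 / BW
   = 0.35 / 40127316.1
   = 8.722237967e-09 s
   = 8.7222 ns

8.7222 ns


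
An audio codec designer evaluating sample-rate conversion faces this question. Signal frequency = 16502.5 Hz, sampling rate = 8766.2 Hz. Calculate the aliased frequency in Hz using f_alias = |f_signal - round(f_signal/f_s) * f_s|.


Compute the nearest integer multiple of fs to the signal:
n = round(16502.5 / 8766.2) = 2
f_alias = |16502.5 - 2 * 8766.2|
        = |16502.5 - 17532.4|
        = 1029.9 Hz

1029.9


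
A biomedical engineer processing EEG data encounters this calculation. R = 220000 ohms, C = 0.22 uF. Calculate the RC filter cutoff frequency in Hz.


Cutoff frequency of a first-order RC filter:
fc = 1 / (2 * pi * R * C)
C = 0.22 uF = 2.2e-07 F
fc = 1 / (2 * pi * 220000 * 2.2e-07)
   = 1 / 0.30410616886749
   = 3.288325 Hz

3.288325 Hz


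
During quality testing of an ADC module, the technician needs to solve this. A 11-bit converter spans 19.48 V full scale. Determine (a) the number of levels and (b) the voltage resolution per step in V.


Step 1 — number of quantization levels:
L = 2^N = 2^11 = 2048

Step 2 — LSB step size:
delta = Vfs / L
      = 19.48 / 2048
      = 0.00951172 V

Levels = 2048; step size = 0.00951172 V


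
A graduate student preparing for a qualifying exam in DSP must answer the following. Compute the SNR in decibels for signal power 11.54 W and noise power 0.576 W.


SNR in decibels:
SNR = 10 * log10(Ps / Pn)
    = 10 * log10(11.54 / 0.576)
    = 10 * log10(20.0347)
    = 10 * 1.3018
    = 13.02 dB

13.02 dB


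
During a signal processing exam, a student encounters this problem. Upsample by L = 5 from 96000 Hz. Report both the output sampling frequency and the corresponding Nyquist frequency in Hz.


Step 1 — output sample rate after interpolation by L:
fs_out = L * fs_in = 5 * 96000 = 480000 Hz

Step 2 — Nyquist frequency of the output stream:
f_Nyq = fs_out / 2 = 480000 / 2 = 240000.0 Hz

fs_out = 480000 Hz; f_Nyquist = 240000.0 Hz


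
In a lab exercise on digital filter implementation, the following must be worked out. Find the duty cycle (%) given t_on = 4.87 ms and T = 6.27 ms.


Duty cycle as a percentage:
DC = (t_on / T) * 100
   = (4.87 / 6.27) * 100
   = 0.776715 * 100
   = 77.67 %

77.67 %


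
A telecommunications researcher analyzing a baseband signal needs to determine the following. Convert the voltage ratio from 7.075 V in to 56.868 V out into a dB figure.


Voltage gain in dB:
G = 20 * log10(Vout / Vin)
  = 20 * log10(56.868 / 7.075)
  = 20 * log10(8.03788)
  = 20 * 0.905142
  = 18.1 dB

18.1 dB


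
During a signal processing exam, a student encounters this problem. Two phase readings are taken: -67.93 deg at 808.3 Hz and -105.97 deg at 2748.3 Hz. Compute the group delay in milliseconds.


Group delay from phase difference:
tau = -d(phi)/d(omega)
d(phi) = -38.04 deg = -0.663923 rad
d(omega) = 2*pi*(2748.3 - 808.3) = 12189.3795 rad/s
tau = -(-0.663923) / 12189.3795
    = 0.0545 ms

0.0545 ms


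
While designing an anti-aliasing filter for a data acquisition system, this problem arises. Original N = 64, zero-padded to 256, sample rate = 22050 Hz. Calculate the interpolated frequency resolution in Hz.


Frequency resolution after zero-padding:
N_padded = 64 * 4 = 256
df = fs / N_padded
   = 22050 / 256
   = 86.1328 Hz

86.1328 Hz


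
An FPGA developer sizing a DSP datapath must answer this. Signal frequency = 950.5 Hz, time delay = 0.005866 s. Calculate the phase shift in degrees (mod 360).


Phase shift from frequency and time delay:
phi = 360 * f * t_delay
    = 360 * 950.5 * 0.005866
    = 2007.23 degrees
    mod 360 = 207.23 degrees

207.23 degrees


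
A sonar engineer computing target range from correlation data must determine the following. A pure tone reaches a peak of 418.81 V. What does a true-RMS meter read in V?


RMS voltage for a sinusoidal waveform:
V_rms = V_peak / sqrt(2)
      = 418.81 / 1.414214
      = 296.143 V

296.143 V


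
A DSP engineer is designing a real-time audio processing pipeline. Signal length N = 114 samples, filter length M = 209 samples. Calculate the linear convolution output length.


Linear convolution output length:
L = N + M - 1
  = 114 + 209 - 1
  = 322 samples

322


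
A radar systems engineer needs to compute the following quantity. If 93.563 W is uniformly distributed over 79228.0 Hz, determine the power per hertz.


Power spectral density:
PSD = P / BW
    = 93.563 / 79228.0
    = 0.00118093 W/Hz

0.00118093 W/Hz


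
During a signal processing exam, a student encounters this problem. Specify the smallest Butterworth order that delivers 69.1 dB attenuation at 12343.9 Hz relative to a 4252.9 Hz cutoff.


Butterworth filter order formula:
n = log10(10^(A/10) - 1) / (2 * log10(f_stop/f_pass))
10^(69.1/10) - 1 = 8128304.1616
f_stop/f_pass = 12343.9 / 4252.9 = 2.9025
n = 7.466 -> ceil = 8

8


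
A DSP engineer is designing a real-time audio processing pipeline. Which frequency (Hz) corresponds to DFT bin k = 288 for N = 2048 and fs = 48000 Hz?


Frequency of DFT bin k:
f_k = k * fs / N
    = 288 * 48000 / 2048
    = 13824000 / 2048
    = 6750.0 Hz

6750.0 Hz


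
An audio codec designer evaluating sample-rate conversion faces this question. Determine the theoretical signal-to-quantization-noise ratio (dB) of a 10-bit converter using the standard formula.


Theoretical SNR for a full-scale sinusoid:
SNR = 6.02 * N + 1.76
    = 6.02 * 10 + 1.76
    = 60.2 + 1.76
    = 61.96 dB

61.96 dB


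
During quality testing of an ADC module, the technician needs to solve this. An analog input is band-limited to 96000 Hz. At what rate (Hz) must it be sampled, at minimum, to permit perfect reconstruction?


The Nyquist rate is twice the maximum frequency component.
fs_min = 2 * fmax
      = 2 * 96000
      = 192000 Hz

192000


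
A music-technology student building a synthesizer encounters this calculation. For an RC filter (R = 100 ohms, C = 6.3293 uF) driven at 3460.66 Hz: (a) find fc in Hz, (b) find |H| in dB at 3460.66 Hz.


Step 1 — cutoff frequency:
fc = 1 / (2*pi*R*C)
C = 6.3293 uF = 6.3293e-06 F
fc = 1 / (2*pi*100*6.3293e-06)
   = 251.457 Hz

Step 2 — magnitude at f = 3460.66 Hz:
|H(f)| = 1 / sqrt(1 + (f/fc)^2)
f/fc = 3460.66 / 251.457 = 13.762433
|H| = 1 / sqrt(1 + 189.404562) = 0.0724705
|H|_dB = 20*log10(0.0724705) = -22.8 dB

fc = 251.457 Hz; |H(3460.66 Hz)| = -22.8 dB


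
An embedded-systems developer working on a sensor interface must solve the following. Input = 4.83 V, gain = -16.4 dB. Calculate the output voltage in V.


Output voltage from dB gain:
V_out = V_in * 10^(gain_dB / 20)
      = 4.83 * 10^(-16.4 / 20)
      = 4.83 * 0.151356
      = 0.7311 V

0.7311 V


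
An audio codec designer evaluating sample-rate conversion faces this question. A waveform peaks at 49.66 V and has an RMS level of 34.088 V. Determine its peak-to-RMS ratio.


Crest factor is the ratio of peak to RMS:
CF = V_peak / V_rms
   = 49.66 / 34.088
   = 1.4568

1.4568


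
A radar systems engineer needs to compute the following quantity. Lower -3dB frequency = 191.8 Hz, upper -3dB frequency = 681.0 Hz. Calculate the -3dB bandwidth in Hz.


Bandwidth is the difference of -3dB frequencies:
BW = f_high - f_low
   = 681.0 - 191.8
   = 489.2 Hz

489.2 Hz


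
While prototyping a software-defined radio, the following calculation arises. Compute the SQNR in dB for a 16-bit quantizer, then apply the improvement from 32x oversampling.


Step 1 — baseline SQNR at Nyquist:
SQNR_base = 6.02*N + 1.76
          = 6.02*16 + 1.76
          = 98.08 dB

Step 2 — oversampling processing gain:
G = 10*log10(OSR) = 10*log10(32) = 15.05 dB

Step 3 — total:
SQNR_total = 98.08 + 15.05 = 113.13 dB

Base SQNR = 98.08 dB; oversampled SQNR = 113.13 dB


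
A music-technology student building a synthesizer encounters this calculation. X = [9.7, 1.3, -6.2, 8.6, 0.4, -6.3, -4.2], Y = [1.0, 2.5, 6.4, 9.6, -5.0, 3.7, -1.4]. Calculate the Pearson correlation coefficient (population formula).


Pearson correlation coefficient (population):
r = cov(X,Y) / (std(X) * std(Y))
Mean X = 0.4714, Mean Y = 2.4
Cov(X,Y) = 4.068571
Std(X) = 6.142525, Std(Y) = 4.483302
r = 0.1477

0.1477


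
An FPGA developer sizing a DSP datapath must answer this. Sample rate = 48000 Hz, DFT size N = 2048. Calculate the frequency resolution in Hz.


DFT frequency resolution:
df = fs / N
   = 48000 / 2048
   = 23.4375 Hz

23.4375 Hz


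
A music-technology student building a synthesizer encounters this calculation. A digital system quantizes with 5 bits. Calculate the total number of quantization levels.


Number of quantization levels = 2^N
= 2^5
= 32

32


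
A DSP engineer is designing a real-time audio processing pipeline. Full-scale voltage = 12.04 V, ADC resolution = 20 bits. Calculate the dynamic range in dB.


Dynamic range from full-scale to LSB:
V_min = V_max / 2^bits = 12.04 / 2^20
DR = 20 * log10(V_max / V_min)
   = 20 * log10(2^20)
   = 20 * 20 * log10(2)
   = 120.41 dB

120.41 dB


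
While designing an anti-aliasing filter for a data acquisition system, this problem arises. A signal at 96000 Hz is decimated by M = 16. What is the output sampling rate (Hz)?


Decimation reduces the sample rate:
fs_out = fs_in / M
       = 96000 / 16
       = 6000.0 Hz

6000.0 Hz


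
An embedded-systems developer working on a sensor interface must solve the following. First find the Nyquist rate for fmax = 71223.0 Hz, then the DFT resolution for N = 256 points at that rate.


Step 1 — Nyquist sampling rate:
fs = 2 * fmax = 2 * 71223.0 = 142446.0 Hz

Step 2 — DFT bin spacing:
df = fs / N = 142446.0 / 256 = 556.4297 Hz

556.4297 Hz


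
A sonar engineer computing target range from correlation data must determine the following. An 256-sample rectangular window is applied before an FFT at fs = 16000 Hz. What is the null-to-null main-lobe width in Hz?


Main lobe width for a rectangular window:
Width = 2 * fs / N
      = 2 * 16000 / 256
      = 32000 / 256
      = 125.0 Hz

125.0 Hz


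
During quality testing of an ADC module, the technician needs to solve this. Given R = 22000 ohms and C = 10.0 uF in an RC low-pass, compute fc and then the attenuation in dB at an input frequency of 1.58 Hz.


Step 1 — cutoff frequency:
fc = 1 / (2*pi*R*C)
C = 10.0 uF = 1e-05 F
fc = 1 / (2*pi*22000*1e-05)
   = 0.723432 Hz

Step 2 — magnitude at f = 1.58 Hz:
|H(f)| = 1 / sqrt(1 + (f/fc)^2)
f/fc = 1.58 / 0.723432 = 2.184034
|H| = 1 / sqrt(1 + 4.770005) = 0.4163053
|H|_dB = 20*log10(0.4163053) = -7.61 dB

fc = 0.723432 Hz; |H(1.58 Hz)| = -7.61 dB


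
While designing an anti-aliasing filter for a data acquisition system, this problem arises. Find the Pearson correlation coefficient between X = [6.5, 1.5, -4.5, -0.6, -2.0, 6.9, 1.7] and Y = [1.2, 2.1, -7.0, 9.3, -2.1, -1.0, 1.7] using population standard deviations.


Pearson correlation coefficient (population):
r = cov(X,Y) / (std(X) * std(Y))
Mean X = 1.3571, Mean Y = 0.6
Cov(X,Y) = 4.48
Std(X) = 3.904524, Std(Y) = 4.584446
r = 0.2503

0.2503


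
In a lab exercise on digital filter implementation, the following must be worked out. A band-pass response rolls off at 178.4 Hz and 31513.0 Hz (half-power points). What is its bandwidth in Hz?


Bandwidth is the difference of -3dB frequencies:
BW = f_high - f_low
   = 31513.0 - 178.4
   = 31334.6 Hz

31334.6 Hz


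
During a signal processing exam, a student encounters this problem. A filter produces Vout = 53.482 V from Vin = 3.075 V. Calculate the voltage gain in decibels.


Voltage gain in dB:
G = 20 * log10(Vout / Vin)
  = 20 * log10(53.482 / 3.075)
  = 20 * log10(17.39252)
  = 20 * 1.240363
  = 24.81 dB

24.81 dB
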